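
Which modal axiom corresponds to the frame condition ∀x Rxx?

□p → p

This is reflexivity; the standard corresponding axiom is T: □p → p.
Suppose □p→p is valid. At any x set V(p)={w : Rxw}. Then □p holds at x, so p holds at x, i.e. Rxx.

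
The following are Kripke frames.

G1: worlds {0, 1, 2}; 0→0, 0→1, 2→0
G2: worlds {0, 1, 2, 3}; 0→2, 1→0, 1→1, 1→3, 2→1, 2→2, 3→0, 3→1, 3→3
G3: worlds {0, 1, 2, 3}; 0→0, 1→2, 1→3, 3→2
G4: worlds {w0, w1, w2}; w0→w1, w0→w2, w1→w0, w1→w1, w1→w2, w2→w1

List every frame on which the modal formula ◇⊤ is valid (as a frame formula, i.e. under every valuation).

G2, G4

This is the axiom for seriality; its first-order frame correspondent is ∀x ∃y Rxy.
G1: fails — world 1 has no successor.
G2: ✓.
G3: fails — world 2 has no successor.
G4: ✓.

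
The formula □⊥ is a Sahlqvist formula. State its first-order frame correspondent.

This is the Ver axiom.
It corresponds to emptiness of R: ∀x ∀y ¬Rxy.

Emptiness of R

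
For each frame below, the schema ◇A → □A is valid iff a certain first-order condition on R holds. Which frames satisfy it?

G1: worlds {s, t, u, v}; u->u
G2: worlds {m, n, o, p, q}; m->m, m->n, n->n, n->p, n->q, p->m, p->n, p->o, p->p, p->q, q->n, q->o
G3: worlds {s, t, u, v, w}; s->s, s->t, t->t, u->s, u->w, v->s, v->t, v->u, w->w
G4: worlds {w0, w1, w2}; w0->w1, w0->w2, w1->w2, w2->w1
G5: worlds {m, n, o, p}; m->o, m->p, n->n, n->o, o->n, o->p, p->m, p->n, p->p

Frame correspondent (Sahlqvist): ∀x ∀y ∀z (Rxy ∧ Rxz → y = z) — i.e. partial functionality.
G1: ✓.
G2: fails — m sees both m and n.
G3: fails — s sees both s and t.
G4: fails — w0 sees both w1 and w2.
G5: fails — m sees both o and p.

G1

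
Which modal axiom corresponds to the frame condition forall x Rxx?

The condition is reflexivity. The T schema □s → s defines it.

□s → s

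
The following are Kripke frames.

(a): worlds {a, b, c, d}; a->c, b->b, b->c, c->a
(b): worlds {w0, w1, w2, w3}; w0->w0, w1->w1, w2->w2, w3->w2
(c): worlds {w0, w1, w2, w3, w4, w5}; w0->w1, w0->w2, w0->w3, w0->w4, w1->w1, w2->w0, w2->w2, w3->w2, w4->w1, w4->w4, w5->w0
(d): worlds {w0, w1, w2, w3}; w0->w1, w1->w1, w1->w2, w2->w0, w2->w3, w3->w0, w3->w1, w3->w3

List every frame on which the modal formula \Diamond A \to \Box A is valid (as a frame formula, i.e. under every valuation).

Frame correspondent (Sahlqvist): \forall x \forall y \forall z (Rxy \wedge Rxz \to y = z) — i.e. partial functionality.
(a): fails — b sees both b and c.
(b): holds.
(c): fails — w0 sees both w1 and w2.
(d): fails — w1 sees both w1 and w2.

(b)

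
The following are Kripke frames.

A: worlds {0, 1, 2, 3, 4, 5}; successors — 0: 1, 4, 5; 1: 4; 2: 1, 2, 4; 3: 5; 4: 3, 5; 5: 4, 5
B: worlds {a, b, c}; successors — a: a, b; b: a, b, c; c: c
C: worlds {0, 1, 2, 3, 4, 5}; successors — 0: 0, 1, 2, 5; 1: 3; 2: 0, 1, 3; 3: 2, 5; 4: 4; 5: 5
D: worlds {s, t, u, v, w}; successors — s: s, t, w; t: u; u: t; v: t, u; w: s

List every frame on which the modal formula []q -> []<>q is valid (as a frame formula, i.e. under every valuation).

Frame correspondent (Sahlqvist): forall x forall z (xRz -> exists w (xRw & zRw)) — i.e. a generalized confluence (Geach) condition.
A: fails — 1R4 but no w with 1Rw and 4Rw.
B: holds.
C: fails — 0R1 but no w with 0Rw and 1Rw.
D: fails — sRt but no w* with sRw* and tRw*.
Valid on: B.

B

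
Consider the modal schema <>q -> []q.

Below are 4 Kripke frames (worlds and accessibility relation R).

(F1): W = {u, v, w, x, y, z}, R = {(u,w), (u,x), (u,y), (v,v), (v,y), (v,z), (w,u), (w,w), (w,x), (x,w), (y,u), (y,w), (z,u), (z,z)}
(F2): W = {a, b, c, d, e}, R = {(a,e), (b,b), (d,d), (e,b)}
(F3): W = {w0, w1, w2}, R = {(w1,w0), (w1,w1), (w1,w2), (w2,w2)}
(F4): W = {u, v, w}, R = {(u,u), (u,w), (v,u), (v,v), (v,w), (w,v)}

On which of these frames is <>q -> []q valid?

(F2)

Frame correspondent (Sahlqvist): forall x forall y forall z (Rxy & Rxz -> y = z) — i.e. partial functionality.
(F1): fails — u sees both w and x.
(F2): holds.
(F3): fails — w1 sees both w0 and w1.
(F4): fails — u sees both u and w.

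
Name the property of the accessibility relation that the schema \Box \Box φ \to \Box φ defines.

density: \forall x \forall y (Rxy \to \exists z (Rxz \wedge Rzy))

This is the C4 axiom.
It corresponds to density: \forall x \forall y (Rxy \to \exists z (Rxz \wedge Rzy)).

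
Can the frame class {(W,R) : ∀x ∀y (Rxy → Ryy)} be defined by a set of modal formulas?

This is a Sahlqvist condition; the T□ axiom □(□r → r) defines it.
Suppose □(□r→r) is valid. Take Rxy and set V(r)={w : Ryw}. Then at y, □r holds; since □(□r→r) at x, □r→r at y, so r at y, i.e. Ryy.

Yes, by □(□r → r)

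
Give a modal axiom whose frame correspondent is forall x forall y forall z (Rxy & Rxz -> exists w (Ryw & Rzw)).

The condition is convergence. The .2 schema ◇□r → □◇r defines it.
Suppose ◇□r→□◇r is valid. Take Rxy, Rxz and set V(r)={w : Ryw}. Then □r at y so ◇□r at x, so □◇r at x, so ◇r at z, giving w with Rzw and Ryw.

◇□r → □◇r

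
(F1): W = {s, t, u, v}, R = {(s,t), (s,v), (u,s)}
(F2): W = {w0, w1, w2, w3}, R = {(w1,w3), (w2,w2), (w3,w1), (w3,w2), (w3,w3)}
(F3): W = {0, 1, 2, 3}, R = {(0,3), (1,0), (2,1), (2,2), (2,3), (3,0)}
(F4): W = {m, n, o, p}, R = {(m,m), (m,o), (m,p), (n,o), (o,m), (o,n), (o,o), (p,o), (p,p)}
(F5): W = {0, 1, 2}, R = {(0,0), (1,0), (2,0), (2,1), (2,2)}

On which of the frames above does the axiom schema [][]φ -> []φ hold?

(F2), (F4), (F5)

This is the axiom for density; its first-order frame correspondent is forall x forall y (Rxy -> exists z (Rxz & Rzy)).
(F1): fails — Rus but no z with Ruz and Rzs.
(F2): ✓.
(F3): fails — R10 but no z with R1z and Rz0.
(F4): ✓.
(F5): ✓.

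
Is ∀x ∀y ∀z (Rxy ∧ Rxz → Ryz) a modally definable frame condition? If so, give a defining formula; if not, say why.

This is a Sahlqvist condition; the 5 axiom ◇q → □◇q defines it.

Yes, by ◇q → □◇q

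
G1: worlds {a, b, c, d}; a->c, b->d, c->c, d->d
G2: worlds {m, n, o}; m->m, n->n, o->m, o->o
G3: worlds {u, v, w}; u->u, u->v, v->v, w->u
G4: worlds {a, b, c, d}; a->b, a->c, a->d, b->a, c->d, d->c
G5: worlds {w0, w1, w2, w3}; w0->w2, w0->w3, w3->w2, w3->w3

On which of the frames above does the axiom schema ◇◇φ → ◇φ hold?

G1, G2, G5

Frame correspondent (Sahlqvist): ∀x ∀y ∀z (Rxy ∧ Ryz → Rxz) — i.e. transitivity.
G1: satisfies the condition.
G2: satisfies the condition.
G3: fails — Rwu and Ruv but not Rwv.
G4: fails — Rcd and Rdc but not Rcc.
G5: satisfies the condition.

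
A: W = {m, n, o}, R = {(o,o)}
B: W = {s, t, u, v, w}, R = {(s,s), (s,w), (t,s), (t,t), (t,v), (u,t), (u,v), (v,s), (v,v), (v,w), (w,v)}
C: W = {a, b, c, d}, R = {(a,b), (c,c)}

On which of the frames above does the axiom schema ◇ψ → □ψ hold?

Frame correspondent (Sahlqvist): ∀x ∀y ∀z (Rxy ∧ Rxz → y = z) — i.e. partial functionality.
A: holds.
B: fails — s sees both s and w.
C: holds.
Valid on: A, C.

A, C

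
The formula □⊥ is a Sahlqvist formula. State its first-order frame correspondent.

This schema is the Ver axiom.
Its frame correspondent is emptiness of R — ∀x ∀y ¬Rxy.

emptiness of R: ∀x ∀y ¬Rxy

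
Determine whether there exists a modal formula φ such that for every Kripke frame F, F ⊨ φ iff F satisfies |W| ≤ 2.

Any modally definable frame class is closed under disjoint unions.
Any modal formula valid on each of 3 disjoint one-world frames is valid on their disjoint union (validity is preserved under disjoint unions). Each one-world frame has |W|=1≤2, but the union has |W|=3.
Hence having at most 2 worlds is not modally definable.

No — not modally definable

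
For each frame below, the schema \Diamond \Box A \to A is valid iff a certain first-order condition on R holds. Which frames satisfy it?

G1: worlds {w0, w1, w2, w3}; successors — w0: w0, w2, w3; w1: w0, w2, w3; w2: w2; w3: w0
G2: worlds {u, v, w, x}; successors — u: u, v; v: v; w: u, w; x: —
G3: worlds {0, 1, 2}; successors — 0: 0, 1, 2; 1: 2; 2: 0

none

The schema corresponds to symmetry: \forall x \forall y (Rxy \to Ryx).
G1: fails — Rw1w2 but not Rw2w1.
G2: fails — Ruv but not Rvu.
G3: fails — R12 but not R21.
Valid on no frame.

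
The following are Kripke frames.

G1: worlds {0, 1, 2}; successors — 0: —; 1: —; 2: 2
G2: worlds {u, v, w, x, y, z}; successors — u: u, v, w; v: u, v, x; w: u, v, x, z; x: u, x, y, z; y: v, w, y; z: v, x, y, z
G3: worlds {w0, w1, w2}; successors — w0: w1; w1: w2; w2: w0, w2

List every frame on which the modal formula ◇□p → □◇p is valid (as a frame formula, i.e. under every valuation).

G1, G2

The schema corresponds to convergence: ∀x ∀y ∀z (Rxy ∧ Rxz → ∃w (Ryw ∧ Rzw)).
G1: satisfies the condition.
G2: satisfies the condition.
G3: fails — Rw2w0 and Rw2w2 but w0 and w2 have no common successor.
Valid on: G1, G2.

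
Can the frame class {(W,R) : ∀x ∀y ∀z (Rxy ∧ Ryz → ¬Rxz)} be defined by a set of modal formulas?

Not modally definable

If a class were modally definable it would be closed under surjective bounded morphisms (Goldblatt–Thomason).
The 3-cycle (worlds w0,w1,w2 with w0→w1→w2→w0) is intransitive. Mapping every world to a single reflexive point • is a surjective bounded morphism; the reflexive point is not intransitive (R••∧R•• but R••).
So the class is not modally definable.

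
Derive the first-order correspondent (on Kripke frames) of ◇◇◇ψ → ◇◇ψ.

∀x ∀y (xR³y → ∃w (y = w ∧ xR²w))

This is a Sahlqvist (Geach-type) schema ◇^3□^0ψ → □^0◇^2ψ.
Minimal-valuation argument: fix x; take any y with xR^3y and any z with xR^0z. Set V(ψ) to the set of worlds R-reachable from y in exactly 0 steps. Then □^0ψ holds at y, so the antecedent holds at x; validity forces ◇^2ψ at z, giving a w with zR^2w and yR^0w.
First-order correspondent: ∀x ∀y (xR³y → ∃w (y = w ∧ xR²w)).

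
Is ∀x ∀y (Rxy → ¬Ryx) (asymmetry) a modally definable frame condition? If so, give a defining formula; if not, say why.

If a class were modally definable it would be closed under surjective bounded morphisms (Goldblatt–Thomason).
The 5-cycle (worlds s,t,u,v,w with s→t→u→v→w→s) is asymmetric. Mapping every world to a single reflexive point • is a surjective bounded morphism, and the reflexive point is not asymmetric (R•• but asymmetry requires ¬R••).
So the class is not modally definable.

Not definable by any modal formula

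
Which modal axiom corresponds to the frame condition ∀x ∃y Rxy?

□r → ◇r

A defining formula is □r → ◇r (the D axiom).
Suppose □r→◇r is valid. At any x set V(r)=W. Then □r at x, so ◇r at x, so x has a successor.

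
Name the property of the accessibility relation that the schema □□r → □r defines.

Suppose □□r→□r is valid. Take Rxy and set V(r)={w : xR²w}. Then □□r at x, so □r at x, so r at y, i.e. ∃z(Rxz∧Rzy).
Conversely, any frame satisfying ∀x ∀y (Rxy → ∃z (Rxz ∧ Rzy)) validates the schema.
Frame condition: ∀x ∀y (Rxy → ∃z (Rxz ∧ Rzy)).

density: ∀x ∀y (Rxy → ∃z (Rxz ∧ Rzy))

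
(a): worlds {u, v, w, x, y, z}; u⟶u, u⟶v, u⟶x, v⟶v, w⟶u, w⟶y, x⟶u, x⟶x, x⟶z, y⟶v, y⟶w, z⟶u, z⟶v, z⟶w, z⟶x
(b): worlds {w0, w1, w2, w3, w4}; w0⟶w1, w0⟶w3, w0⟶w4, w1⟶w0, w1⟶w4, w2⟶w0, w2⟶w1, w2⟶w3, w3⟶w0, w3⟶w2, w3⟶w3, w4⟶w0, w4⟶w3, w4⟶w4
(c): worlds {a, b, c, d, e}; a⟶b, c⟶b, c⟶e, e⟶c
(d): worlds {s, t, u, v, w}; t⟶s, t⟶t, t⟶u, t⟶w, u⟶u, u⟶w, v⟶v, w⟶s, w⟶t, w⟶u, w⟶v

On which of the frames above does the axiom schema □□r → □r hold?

This is the axiom for density; its first-order frame correspondent is ∀x ∀y (Rxy → ∃z (Rxz ∧ Rzy)).
(a): fails — Rwy but no t with Rwt and Rty.
(b): fails — Rw0w1 but no z with Rw0z and Rzw1.
(c): fails — Rec but no z with Rez and Rzc.
(d): condition met.

(d)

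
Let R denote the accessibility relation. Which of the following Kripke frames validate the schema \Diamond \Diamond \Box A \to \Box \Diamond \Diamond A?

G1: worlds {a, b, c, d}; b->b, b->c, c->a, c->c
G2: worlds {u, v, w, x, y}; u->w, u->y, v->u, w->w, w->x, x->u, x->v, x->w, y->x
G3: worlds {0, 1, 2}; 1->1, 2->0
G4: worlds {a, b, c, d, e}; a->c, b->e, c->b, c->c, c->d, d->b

This is the axiom for a generalized confluence (Geach) condition; its first-order frame correspondent is \forall x \forall y \forall z ((x R^2 y \wedge xRz) \to \exists w (yRw \wedge z R^2 w)).
G1: fails — bR²a, bRb but no w with aRw and bR²w.
G2: fails — xR²y, xRv but no t with yRt and vR²t.
G3: holds.
G4: fails — cR²b, cRb but no w with bRw and bR²w.

G3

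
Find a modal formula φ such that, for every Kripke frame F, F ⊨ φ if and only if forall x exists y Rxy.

□ψ → ◇ψ

The condition is seriality. The D schema □ψ → ◇ψ defines it.
Suppose □ψ→◇ψ is valid. At any x set V(ψ)=W. Then □ψ at x, so ◇ψ at x, so x has a successor.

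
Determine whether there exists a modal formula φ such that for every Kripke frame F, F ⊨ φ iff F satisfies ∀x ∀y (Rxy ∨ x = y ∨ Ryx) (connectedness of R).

Any modally definable frame class is closed under disjoint unions.
Take 3 disjoint single-world reflexive frames: each is trivially connected, but their disjoint union has 3 worlds with no edge between distinct components, so it is not connected.
Hence connectedness of R is not modally definable.

Not modally definable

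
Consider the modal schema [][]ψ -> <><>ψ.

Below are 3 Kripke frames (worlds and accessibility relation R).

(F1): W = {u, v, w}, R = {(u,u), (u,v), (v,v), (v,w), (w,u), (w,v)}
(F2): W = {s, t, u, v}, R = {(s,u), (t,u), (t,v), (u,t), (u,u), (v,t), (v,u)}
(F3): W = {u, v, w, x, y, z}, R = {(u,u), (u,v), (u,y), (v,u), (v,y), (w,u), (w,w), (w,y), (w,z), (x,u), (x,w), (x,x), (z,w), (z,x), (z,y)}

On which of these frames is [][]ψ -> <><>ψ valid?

This is the axiom for a generalized confluence (Geach) condition; its first-order frame correspondent is forall x exists w (x R^2 w & x R^2 w).
(F1): satisfies the condition.
(F2): satisfies the condition.
(F3): fails — at y but no t with yR²t and yR²t.
Valid on: (F1), (F2).

(F1), (F2)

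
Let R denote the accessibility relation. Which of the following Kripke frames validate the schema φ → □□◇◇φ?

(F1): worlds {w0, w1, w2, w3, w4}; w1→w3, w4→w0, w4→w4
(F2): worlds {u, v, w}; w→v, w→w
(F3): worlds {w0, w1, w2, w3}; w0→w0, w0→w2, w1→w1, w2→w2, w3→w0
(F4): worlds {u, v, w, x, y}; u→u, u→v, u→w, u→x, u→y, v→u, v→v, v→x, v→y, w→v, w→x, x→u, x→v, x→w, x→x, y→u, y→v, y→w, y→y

The schema corresponds to a generalized confluence (Geach) condition: ∀x ∀z (xR²z → ∃w (x = w ∧ zR²w)).
(F1): fails — w4R²w0 but no w with w4=w and w0R²w.
(F2): fails — wR²v but no t with w=t and vR²t.
(F3): fails — w0R²w2 but no w with w0=w and w2R²w.
(F4): ✓.
Valid on: (F4).

(F4)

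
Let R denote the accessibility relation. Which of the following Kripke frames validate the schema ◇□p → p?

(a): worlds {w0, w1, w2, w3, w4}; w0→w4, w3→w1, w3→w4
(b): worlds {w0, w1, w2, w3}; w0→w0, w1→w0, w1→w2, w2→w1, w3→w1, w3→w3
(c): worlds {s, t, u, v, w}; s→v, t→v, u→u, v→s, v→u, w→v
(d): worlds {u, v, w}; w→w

(d)

This is the axiom for symmetry; its first-order frame correspondent is ∀x ∀y (Rxy → Ryx).
(a): fails — Rw3w1 but not Rw1w3.
(b): fails — Rw1w0 but not Rw0w1.
(c): fails — Rtv but not Rvt.
(d): ✓.
Valid on: (d).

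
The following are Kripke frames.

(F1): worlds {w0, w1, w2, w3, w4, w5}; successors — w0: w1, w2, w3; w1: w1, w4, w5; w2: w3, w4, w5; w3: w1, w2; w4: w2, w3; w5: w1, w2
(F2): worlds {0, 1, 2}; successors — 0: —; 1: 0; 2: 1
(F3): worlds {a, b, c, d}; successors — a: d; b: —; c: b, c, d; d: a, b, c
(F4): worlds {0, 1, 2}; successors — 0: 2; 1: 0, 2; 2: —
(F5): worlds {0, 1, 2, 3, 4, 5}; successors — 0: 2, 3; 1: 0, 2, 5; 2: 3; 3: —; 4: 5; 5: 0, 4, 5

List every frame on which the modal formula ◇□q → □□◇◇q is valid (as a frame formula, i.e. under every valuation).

The schema corresponds to a generalized confluence (Geach) condition: ∀x ∀y ∀z ((xRy ∧ xR²z) → ∃w (yRw ∧ zR²w)).
(F1): satisfies the condition.
(F2): fails — 2R1, 2R²0 but no w with 1Rw and 0R²w.
(F3): fails — aRd, aR²b but no w with dRw and bR²w.
(F4): fails — 1R0, 1R²2 but no w with 0Rw and 2R²w.
(F5): fails — 0R2, 0R²3 but no w with 2Rw and 3R²w.
Valid on: (F1).

(F1)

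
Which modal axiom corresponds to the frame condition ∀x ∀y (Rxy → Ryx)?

A defining formula is p → □◇p (the B axiom).
Suppose p→□◇p is valid. Take Rxy and set V(p)={x}. Then p at x, so □◇p at x, so ◇p at y, so some z with Ryz has p; z=x, i.e. Ryx.

p → □◇p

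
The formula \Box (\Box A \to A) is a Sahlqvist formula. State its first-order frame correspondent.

Suppose □(□A→A) is valid. Take Rxy and set V(A)={w : Ryw}. Then at y, □A holds; since □(□A→A) at x, □A→A at y, so A at y, i.e. Ryy.

shift-reflexivity: \forall x \forall y (Rxy \to Ryy)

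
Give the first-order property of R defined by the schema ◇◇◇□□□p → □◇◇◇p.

This is a Sahlqvist (Geach-type) schema ◇^3□^3p → □^1◇^3p.
Minimal-valuation argument: fix x; take any y with xR^3y and any z with xR^1z. Set V(p) to the set of worlds R-reachable from y in exactly 3 steps. Then □^3p holds at y, so the antecedent holds at x; validity forces ◇^3p at z, giving a w with zR^3w and yR^3w.
First-order correspondent: ∀x ∀y ∀z ((xR³y ∧ xRz) → ∃w (yR³w ∧ zR³w)).

∀x ∀y ∀z ((xR³y ∧ xRz) → ∃w (yR³w ∧ zR³w))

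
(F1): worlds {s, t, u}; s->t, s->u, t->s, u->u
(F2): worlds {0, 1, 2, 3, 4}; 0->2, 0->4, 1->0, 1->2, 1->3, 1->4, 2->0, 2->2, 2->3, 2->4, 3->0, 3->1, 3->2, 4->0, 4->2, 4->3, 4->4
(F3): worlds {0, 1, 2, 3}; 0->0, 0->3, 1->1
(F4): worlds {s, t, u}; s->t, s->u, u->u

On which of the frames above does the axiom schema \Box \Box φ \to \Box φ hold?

(F3)

The schema corresponds to density: \forall x \forall y (Rxy \to \exists z (Rxz \wedge Rzy)).
(F1): fails — Rts but no z with Rtz and Rzs.
(F2): fails — R31 but no z with R3z and Rz1.
(F3): ✓.
(F4): fails — Rst but no z with Rsz and Rzt.
Valid on: (F3).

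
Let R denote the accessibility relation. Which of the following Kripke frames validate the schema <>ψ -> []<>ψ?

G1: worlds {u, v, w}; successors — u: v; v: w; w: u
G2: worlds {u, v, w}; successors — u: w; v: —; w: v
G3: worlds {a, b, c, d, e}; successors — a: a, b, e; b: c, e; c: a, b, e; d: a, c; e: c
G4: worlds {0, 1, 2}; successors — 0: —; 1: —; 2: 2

This is the axiom for the Euclidean property; its first-order frame correspondent is forall x forall y forall z (Rxy & Rxz -> Ryz).
G1: fails — Ruv and Ruv but not Rvv.
G2: fails — Ruw and Ruw but not Rww.
G3: fails — Rab and Rab but not Rbb.
G4: holds.

G4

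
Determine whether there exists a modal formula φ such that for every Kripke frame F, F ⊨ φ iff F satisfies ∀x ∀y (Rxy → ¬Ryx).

Not modally definable

Modal frame validity is preserved under surjective bounded morphisms.
The 3-cycle (worlds w0,w1,w2 with w0→w1→w2→w0) is asymmetric. Mapping every world to a single reflexive point • is a surjective bounded morphism, and the reflexive point is not asymmetric (R•• but asymmetry requires ¬R••).
So the class is not modally definable.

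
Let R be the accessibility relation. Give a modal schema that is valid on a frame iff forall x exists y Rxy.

This is seriality; the standard corresponding axiom is D: □r → ◇r.

□r → ◇r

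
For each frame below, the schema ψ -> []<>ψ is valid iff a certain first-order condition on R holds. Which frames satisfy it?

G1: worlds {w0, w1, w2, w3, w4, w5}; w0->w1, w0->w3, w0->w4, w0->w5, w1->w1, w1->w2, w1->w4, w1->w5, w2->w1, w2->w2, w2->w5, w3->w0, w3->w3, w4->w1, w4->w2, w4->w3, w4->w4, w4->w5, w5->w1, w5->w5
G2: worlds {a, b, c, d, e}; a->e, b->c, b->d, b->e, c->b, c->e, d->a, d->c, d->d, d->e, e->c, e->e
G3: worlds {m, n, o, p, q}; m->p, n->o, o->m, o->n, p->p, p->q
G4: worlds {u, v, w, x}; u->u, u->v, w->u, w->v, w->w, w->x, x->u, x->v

The schema corresponds to symmetry: forall x forall y (Rxy -> Ryx).
G1: fails — Rw0w1 but not Rw1w0.
G2: fails — Rdc but not Rcd.
G3: fails — Rom but not Rmo.
G4: fails — Ruv but not Rvu.
Valid on no frame.

none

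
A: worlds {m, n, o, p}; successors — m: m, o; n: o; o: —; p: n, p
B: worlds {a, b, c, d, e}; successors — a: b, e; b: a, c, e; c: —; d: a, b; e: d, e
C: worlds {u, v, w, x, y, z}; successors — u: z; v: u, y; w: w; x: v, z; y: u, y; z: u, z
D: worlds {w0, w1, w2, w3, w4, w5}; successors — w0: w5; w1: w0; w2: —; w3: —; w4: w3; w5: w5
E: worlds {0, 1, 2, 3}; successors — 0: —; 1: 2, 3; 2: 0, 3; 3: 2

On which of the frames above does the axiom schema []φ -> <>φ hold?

Frame correspondent (Sahlqvist): forall x exists y Rxy — i.e. seriality.
A: fails — world o has no successor.
B: fails — world c has no successor.
C: satisfies the condition.
D: fails — world w2 has no successor.
E: fails — world 0 has no successor.

C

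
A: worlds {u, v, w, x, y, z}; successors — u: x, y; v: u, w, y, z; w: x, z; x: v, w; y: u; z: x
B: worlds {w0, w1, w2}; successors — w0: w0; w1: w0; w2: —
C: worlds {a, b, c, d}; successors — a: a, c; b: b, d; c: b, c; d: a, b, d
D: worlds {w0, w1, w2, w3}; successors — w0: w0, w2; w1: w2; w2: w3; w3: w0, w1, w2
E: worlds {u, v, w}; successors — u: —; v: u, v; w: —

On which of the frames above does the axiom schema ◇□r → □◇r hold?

Frame correspondent (Sahlqvist): ∀x ∀y ∀z (Rxy ∧ Rxz → ∃w (Ryw ∧ Rzw)) — i.e. convergence.
A: fails — Rux and Ruy but x and y have no common successor.
B: condition met.
C: fails — Rdb and Rda but b and a have no common successor.
D: fails — Rw0w2 and Rw0w0 but w2 and w0 have no common successor.
E: fails — Rvu and Rvu but u and u have no common successor.

B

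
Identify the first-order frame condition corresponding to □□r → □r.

Density

Suppose □□r→□r is valid. Take Rxy and set V(r)={w : xR²w}. Then □□r at x, so □r at x, so r at y, i.e. ∃z(Rxz∧Rzy).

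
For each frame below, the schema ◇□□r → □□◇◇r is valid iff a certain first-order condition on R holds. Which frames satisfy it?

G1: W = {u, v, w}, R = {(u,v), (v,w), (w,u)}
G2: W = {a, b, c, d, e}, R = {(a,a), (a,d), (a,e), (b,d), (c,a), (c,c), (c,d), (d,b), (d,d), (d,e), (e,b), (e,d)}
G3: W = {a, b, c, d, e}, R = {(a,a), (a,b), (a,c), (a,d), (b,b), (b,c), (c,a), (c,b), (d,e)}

G2

This is the axiom for a generalized confluence (Geach) condition; its first-order frame correspondent is ∀x ∀y ∀z ((xRy ∧ xR²z) → ∃w (yR²w ∧ zR²w)).
G1: fails — uRv, uR²w but no t with vR²t and wR²t.
G2: ✓.
G3: fails — aRa, aR²d but no w with aR²w and dR²w.
Valid on: G2.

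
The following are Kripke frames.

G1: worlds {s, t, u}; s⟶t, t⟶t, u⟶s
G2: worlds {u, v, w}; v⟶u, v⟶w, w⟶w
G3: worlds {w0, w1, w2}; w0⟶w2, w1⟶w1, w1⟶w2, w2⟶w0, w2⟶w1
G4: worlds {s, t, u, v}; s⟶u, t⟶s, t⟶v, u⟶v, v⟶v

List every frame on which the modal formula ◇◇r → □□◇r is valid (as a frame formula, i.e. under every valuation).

The schema corresponds to a generalized confluence (Geach) condition: ∀x ∀y ∀z ((xR²y ∧ xR²z) → ∃w (y = w ∧ zRw)).
G1: ✓.
G2: ✓.
G3: fails — w0R²w0, w0R²w0 but no w with w0=w and w0Rw.
G4: fails — tR²u, tR²u but no w with u=w and uRw.
Valid on: G1, G2.

G1, G2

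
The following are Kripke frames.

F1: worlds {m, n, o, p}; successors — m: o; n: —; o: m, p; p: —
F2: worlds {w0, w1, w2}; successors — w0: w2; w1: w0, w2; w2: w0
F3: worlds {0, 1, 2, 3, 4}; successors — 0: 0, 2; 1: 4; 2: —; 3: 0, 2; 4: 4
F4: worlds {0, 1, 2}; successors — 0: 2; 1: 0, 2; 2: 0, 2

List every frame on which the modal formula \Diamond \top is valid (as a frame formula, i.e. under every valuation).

This is the axiom for seriality; its first-order frame correspondent is \forall x \exists y Rxy.
F1: fails — world n has no successor.
F2: holds.
F3: fails — world 2 has no successor.
F4: holds.
Valid on: F2, F4.

F2, F4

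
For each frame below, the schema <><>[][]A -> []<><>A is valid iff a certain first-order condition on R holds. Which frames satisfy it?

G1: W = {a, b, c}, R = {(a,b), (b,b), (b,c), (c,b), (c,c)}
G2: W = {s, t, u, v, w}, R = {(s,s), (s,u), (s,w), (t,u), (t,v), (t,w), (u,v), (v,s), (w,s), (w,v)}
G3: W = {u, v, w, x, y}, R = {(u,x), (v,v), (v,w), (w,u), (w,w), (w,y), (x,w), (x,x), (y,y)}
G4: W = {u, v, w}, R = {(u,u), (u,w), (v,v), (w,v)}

G1, G2, G4

Frame correspondent (Sahlqvist): forall x forall y forall z ((x R^2 y & xRz) -> exists w (y R^2 w & z R^2 w)) — i.e. a generalized confluence (Geach) condition.
G1: holds.
G2: holds.
G3: fails — wR²u, wRy but no t with uR²t and yR²t.
G4: holds.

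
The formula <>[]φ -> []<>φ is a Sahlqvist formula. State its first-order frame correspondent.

This schema is the .2 axiom.
Its frame correspondent is convergence — forall x forall y forall z (Rxy & Rxz -> exists w (Ryw & Rzw)).

Convergence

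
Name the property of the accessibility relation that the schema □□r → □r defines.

This schema is the C4 axiom.
It corresponds to density: ∀x ∀y (Rxy → ∃z (Rxz ∧ Rzy)).

density: ∀x ∀y (Rxy → ∃z (Rxz ∧ Rzy))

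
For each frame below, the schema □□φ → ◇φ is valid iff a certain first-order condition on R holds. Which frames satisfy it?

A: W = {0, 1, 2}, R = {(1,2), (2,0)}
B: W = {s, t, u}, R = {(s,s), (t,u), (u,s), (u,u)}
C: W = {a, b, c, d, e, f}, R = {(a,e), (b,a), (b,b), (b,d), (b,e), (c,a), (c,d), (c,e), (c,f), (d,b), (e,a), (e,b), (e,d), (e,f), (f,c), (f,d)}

This is the axiom for a generalized confluence (Geach) condition; its first-order frame correspondent is ∀x ∃w (xR²w ∧ xRw).
A: fails — at 0 but no w with 0R²w and 0Rw.
B: holds.
C: fails — at a but no w with aR²w and aRw.

B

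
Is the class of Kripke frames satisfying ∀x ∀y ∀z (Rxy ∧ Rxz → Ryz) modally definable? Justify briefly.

Definable; ◇p → □◇p defines it

This is a Sahlqvist condition; the 5 axiom ◇p → □◇p defines it.
Suppose ◇p→□◇p is valid. Take Rxy, Rxz and set V(p)={y}. Then ◇p at x, so □◇p at x, so ◇p at z, so some w with Rzw has p; w=y, i.e. Rzy. By symmetry of the argument, Ryz.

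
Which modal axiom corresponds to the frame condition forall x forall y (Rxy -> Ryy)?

A defining formula is □(□r → r) (the T□ axiom).
Suppose □(□r→r) is valid. Take Rxy and set V(r)={w : Ryw}. Then at y, □r holds; since □(□r→r) at x, □r→r at y, so r at y, i.e. Ryy.

□(□r → r)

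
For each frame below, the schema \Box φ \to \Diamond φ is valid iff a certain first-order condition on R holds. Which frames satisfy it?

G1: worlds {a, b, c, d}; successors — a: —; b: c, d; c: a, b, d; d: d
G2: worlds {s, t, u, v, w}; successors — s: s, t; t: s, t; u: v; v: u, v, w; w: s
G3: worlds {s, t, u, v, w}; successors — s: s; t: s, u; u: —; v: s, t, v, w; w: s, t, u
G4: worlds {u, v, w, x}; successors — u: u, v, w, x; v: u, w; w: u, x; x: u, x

This is the axiom for seriality; its first-order frame correspondent is \forall x \exists y Rxy.
G1: fails — world a has no successor.
G2: ✓.
G3: fails — world u has no successor.
G4: ✓.

G2, G4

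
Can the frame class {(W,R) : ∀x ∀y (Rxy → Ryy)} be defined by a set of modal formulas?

Yes, by □(□q → q)

The condition is shift-reflexivity. A defining modal formula is □(□q → q).
Suppose □(□q→q) is valid. Take Rxy and set V(q)={w : Ryw}. Then at y, □q holds; since □(□q→q) at x, □q→q at y, so q at y, i.e. Ryy.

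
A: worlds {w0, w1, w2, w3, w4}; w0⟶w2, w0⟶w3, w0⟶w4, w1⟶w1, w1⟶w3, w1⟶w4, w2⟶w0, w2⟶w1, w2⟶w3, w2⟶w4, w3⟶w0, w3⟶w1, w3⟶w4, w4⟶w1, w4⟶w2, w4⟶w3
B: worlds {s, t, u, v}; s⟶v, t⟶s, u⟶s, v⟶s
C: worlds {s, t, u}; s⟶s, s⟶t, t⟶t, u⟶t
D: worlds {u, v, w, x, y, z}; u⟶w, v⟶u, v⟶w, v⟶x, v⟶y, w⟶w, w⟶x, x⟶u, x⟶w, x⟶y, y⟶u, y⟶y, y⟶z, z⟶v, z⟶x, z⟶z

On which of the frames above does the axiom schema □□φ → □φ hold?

This is the axiom for density; its first-order frame correspondent is ∀x ∀y (Rxy → ∃z (Rxz ∧ Rzy)).
A: fails — Rw3w0 but no z with Rw3z and Rzw0.
B: fails — Rus but no z with Ruz and Rzs.
C: ✓.
D: ✓.
Valid on: C, D.

C, D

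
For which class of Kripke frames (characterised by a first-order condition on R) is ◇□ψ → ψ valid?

Symmetry

This schema is equivalent to the B axiom ψ → □◇ψ.
It corresponds to symmetry: ∀x ∀y (Rxy → Ryx).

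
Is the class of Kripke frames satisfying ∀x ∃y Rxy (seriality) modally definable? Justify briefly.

This is a Sahlqvist condition; the D axiom □r → ◇r defines it.

Definable; □r → ◇r defines it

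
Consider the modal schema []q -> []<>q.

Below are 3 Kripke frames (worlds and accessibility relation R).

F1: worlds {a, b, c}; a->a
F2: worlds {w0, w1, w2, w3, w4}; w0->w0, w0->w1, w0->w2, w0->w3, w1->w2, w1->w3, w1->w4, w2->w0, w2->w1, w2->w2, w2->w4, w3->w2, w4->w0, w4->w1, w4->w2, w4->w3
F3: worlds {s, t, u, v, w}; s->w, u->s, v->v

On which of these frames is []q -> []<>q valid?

F1, F2

Frame correspondent (Sahlqvist): forall x forall z (xRz -> exists w (xRw & zRw)) — i.e. a generalized confluence (Geach) condition.
F1: condition met.
F2: condition met.
F3: fails — sRw but no w* with sRw* and wRw*.
Valid on: F1, F2.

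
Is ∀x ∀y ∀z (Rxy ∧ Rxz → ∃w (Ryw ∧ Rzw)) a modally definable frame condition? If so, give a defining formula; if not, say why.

The condition is convergence. A defining modal formula is ◇□q → □◇q.
Suppose ◇□q→□◇q is valid. Take Rxy, Rxz and set V(q)={w : Ryw}. Then □q at y so ◇□q at x, so □◇q at x, so ◇q at z, giving w with Rzw and Ryw.

Yes, by ◇□q → □◇q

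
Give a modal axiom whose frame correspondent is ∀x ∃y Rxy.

The condition is seriality. The D schema □r → ◇r defines it.
Suppose □r→◇r is valid. At any x set V(r)=W. Then □r at x, so ◇r at x, so x has a successor.

□r → ◇r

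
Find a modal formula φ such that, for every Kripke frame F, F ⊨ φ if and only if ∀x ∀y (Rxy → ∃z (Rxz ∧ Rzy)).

□□r → □r

The condition is density. The C4 schema □□r → □r defines it.
Suppose □□r→□r is valid. Take Rxy and set V(r)={w : xR²w}. Then □□r at x, so □r at x, so r at y, i.e. ∃z(Rxz∧Rzy).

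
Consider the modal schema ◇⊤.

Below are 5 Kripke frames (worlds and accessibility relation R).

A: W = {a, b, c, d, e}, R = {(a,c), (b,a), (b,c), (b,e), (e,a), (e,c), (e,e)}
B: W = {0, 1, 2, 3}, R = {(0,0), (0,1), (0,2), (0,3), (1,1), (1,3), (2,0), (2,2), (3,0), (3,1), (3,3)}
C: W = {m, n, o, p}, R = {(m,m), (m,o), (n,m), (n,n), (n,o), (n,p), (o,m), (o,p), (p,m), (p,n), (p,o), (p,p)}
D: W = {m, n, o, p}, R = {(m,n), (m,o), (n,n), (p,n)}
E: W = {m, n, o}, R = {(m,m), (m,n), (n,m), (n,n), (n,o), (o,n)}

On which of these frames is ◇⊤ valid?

Frame correspondent (Sahlqvist): ∀x ∃y Rxy — i.e. seriality.
A: fails — world c has no successor.
B: ✓.
C: ✓.
D: fails — world o has no successor.
E: ✓.
Valid on: B, C, E.

B, C, E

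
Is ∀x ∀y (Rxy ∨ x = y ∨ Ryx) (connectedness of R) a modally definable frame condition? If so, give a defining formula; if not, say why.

Not modally definable

If a class were modally definable it would be closed under disjoint unions (Goldblatt–Thomason).
Take 4 disjoint single-world reflexive frames: each is trivially connected, but their disjoint union has 4 worlds with no edge between distinct components, so it is not connected.
So the class is not modally definable.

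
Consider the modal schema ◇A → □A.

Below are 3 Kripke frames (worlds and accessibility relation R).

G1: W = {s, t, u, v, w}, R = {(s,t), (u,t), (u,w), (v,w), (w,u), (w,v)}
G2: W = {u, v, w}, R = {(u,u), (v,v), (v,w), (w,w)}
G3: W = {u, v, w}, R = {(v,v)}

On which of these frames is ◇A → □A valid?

G3

This is the axiom for partial functionality; its first-order frame correspondent is ∀x ∀y ∀z (Rxy ∧ Rxz → y = z).
G1: fails — u sees both t and w.
G2: fails — v sees both v and w.
G3: satisfies the condition.
Valid on: G3.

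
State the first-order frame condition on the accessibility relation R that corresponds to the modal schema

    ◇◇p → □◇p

∀x ∀y ∀z ((xR²y ∧ xRz) → ∃w (y = w ∧ zRw))

This is a Sahlqvist (Geach-type) schema ◇^2□^0p → □^1◇^1p.
Minimal-valuation argument: fix x; take any y with xR^2y and any z with xR^1z. Set V(p) to the set of worlds R-reachable from y in exactly 0 steps. Then □^0p holds at y, so the antecedent holds at x; validity forces ◇^1p at z, giving a w with zR^1w and yR^0w.
First-order correspondent: ∀x ∀y ∀z ((xR²y ∧ xRz) → ∃w (y = w ∧ zRw)).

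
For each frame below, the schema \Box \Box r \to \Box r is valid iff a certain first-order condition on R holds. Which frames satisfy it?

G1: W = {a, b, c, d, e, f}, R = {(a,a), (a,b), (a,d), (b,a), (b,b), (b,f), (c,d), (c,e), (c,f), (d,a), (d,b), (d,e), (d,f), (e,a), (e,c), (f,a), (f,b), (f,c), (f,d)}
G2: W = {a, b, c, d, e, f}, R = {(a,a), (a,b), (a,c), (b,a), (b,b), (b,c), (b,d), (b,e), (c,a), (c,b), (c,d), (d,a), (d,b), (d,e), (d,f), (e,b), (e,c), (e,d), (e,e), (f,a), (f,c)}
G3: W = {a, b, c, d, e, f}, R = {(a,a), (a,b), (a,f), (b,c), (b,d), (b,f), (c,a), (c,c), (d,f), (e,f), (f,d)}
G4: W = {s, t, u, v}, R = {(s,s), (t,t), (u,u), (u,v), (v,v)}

This is the axiom for density; its first-order frame correspondent is \forall x \forall y (Rxy \to \exists z (Rxz \wedge Rzy)).
G1: fails — Rec but no z with Rez and Rzc.
G2: fails — Rdf but no z with Rdz and Rzf.
G3: fails — Rdf but no z with Rdz and Rzf.
G4: ✓.

G4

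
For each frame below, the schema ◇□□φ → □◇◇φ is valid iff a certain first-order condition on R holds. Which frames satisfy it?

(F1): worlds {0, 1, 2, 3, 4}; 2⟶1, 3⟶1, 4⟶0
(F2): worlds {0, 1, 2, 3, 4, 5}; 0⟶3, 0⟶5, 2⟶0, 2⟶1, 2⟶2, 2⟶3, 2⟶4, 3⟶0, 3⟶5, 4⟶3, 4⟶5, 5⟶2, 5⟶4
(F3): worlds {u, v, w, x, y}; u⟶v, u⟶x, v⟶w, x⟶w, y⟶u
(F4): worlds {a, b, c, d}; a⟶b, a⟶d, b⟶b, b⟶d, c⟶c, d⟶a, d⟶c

Frame correspondent (Sahlqvist): ∀x ∀y ∀z ((xRy ∧ xRz) → ∃w (yR²w ∧ zR²w)) — i.e. a generalized confluence (Geach) condition.
(F1): fails — 2R1, 2R1 but no w with 1R²w and 1R²w.
(F2): fails — 2R0, 2R1 but no w with 0R²w and 1R²w.
(F3): fails — uRv, uRv but no t with vR²t and vR²t.
(F4): ✓.
Valid on: (F4).

(F4)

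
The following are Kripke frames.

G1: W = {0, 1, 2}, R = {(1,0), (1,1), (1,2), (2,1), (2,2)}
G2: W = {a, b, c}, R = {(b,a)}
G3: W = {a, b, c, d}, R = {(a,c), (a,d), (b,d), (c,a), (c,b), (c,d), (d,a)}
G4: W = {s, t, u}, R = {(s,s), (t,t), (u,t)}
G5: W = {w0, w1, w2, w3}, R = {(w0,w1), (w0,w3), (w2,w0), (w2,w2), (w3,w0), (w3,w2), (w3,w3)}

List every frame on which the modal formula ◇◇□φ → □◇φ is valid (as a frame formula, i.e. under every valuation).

The schema corresponds to a generalized confluence (Geach) condition: ∀x ∀y ∀z ((xR²y ∧ xRz) → ∃w (yRw ∧ zRw)).
G1: fails — 1R²0, 1R0 but no w with 0Rw and 0Rw.
G2: holds.
G3: fails — aR²a, aRd but no w with aRw and dRw.
G4: holds.
G5: fails — w0R²w0, w0Rw1 but no w with w0Rw and w1Rw.

G2, G4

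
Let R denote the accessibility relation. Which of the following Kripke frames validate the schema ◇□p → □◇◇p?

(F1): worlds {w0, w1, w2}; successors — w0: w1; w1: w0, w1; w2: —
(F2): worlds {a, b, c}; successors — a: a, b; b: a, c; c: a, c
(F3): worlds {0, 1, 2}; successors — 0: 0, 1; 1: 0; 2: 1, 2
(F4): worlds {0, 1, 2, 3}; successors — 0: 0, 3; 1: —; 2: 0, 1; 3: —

(F1), (F2), (F3)

This is the axiom for a generalized confluence (Geach) condition; its first-order frame correspondent is ∀x ∀y ∀z ((xRy ∧ xRz) → ∃w (yRw ∧ zR²w)).
(F1): condition met.
(F2): condition met.
(F3): condition met.
(F4): fails — 0R0, 0R3 but no w with 0Rw and 3R²w.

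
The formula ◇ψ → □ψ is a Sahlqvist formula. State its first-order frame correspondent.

Suppose ◇ψ→□ψ is valid. Take Rxy, Rxz and set V(ψ)={y}. Then ◇ψ at x, so □ψ at x, so ψ at z, i.e. z=y.

partial functionality: ∀x ∀y ∀z (Rxy ∧ Rxz → y = z)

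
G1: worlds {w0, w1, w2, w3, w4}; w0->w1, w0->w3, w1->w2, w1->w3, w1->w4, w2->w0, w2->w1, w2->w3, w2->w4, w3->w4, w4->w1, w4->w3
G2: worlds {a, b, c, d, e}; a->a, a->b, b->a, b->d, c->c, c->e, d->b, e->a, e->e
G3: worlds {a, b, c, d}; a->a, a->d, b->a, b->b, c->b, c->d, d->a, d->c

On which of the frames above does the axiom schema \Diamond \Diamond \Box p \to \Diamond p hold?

G3

The schema corresponds to a generalized confluence (Geach) condition: \forall x \forall y (x R^2 y \to \exists w (yRw \wedge xRw)).
G1: fails — w0R²w3 but no w with w3Rw and w0Rw.
G2: fails — cR²a but no w with aRw and cRw.
G3: ✓.
Valid on: G3.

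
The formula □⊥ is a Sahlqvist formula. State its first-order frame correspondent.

emptiness of R

□⊥ is valid iff no world has any successor (otherwise □⊥ fails at any world with one).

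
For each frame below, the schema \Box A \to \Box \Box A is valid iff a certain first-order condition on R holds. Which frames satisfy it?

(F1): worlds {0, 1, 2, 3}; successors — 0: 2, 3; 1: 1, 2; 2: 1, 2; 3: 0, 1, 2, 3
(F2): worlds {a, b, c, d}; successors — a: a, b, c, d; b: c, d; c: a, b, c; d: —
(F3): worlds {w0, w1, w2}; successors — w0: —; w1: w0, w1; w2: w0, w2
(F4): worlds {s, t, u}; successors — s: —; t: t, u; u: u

(F3), (F4)

Frame correspondent (Sahlqvist): \forall x \forall y \forall z (Rxy \wedge Ryz \to Rxz) — i.e. transitivity.
(F1): fails — R02 and R21 but not R01.
(F2): fails — Rbc and Rcb but not Rbb.
(F3): ✓.
(F4): ✓.
Valid on: (F3), (F4).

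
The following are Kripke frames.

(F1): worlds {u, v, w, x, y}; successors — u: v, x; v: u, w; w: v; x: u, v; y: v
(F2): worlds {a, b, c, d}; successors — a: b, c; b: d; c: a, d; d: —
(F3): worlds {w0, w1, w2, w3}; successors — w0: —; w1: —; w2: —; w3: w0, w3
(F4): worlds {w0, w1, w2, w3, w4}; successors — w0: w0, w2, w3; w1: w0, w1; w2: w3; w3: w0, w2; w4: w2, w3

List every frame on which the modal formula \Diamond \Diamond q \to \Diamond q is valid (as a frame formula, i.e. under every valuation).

(F3)

Frame correspondent (Sahlqvist): \forall x \forall y \forall z (Rxy \wedge Ryz \to Rxz) — i.e. transitivity.
(F1): fails — Ruv and Rvw but not Ruw.
(F2): fails — Rab and Rbd but not Rad.
(F3): condition met.
(F4): fails — Rw1w0 and Rw0w2 but not Rw1w2.
Valid on: (F3).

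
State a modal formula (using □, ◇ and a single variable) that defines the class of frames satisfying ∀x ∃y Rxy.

The condition is seriality. The D schema □ψ → ◇ψ defines it.
Suppose □ψ→◇ψ is valid. At any x set V(ψ)=W. Then □ψ at x, so ◇ψ at x, so x has a successor.

□ψ → ◇ψ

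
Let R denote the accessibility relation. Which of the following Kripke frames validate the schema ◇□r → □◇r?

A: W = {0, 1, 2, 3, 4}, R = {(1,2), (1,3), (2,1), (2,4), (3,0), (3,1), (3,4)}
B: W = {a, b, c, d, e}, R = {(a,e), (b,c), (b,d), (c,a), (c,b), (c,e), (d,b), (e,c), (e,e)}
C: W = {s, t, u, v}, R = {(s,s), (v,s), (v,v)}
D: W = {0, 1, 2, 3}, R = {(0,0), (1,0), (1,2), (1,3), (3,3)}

Frame correspondent (Sahlqvist): ∀x ∀y ∀z (Rxy ∧ Rxz → ∃w (Ryw ∧ Rzw)) — i.e. convergence.
A: fails — R21 and R24 but 1 and 4 have no common successor.
B: fails — Rcb and Rca but b and a have no common successor.
C: holds.
D: fails — R10 and R12 but 0 and 2 have no common successor.

C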